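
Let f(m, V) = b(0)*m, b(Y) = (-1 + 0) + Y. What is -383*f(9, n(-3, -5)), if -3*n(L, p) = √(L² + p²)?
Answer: 3447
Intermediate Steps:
b(Y) = -1 + Y
n(L, p) = -√(L² + p²)/3
f(m, V) = -m (f(m, V) = (-1 + 0)*m = -m)
-383*f(9, n(-3, -5)) = -(-383)*9 = -383*(-9) = 3447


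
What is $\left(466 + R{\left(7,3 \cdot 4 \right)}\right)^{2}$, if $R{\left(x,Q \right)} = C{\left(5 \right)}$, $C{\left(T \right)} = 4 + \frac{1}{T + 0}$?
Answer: $\frac{5527201}{25} \approx 2.2109 \cdot 10^{5}$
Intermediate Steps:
$C{\left(T \right)} = 4 + \frac{1}{T}$
$R{\left(x,Q \right)} = \frac{21}{5}$ ($R{\left(x,Q \right)} = 4 + \frac{1}{5} = \frac{21}{5}$)
$\left(466 + R{\left(7,3 \cdot 4 \right)}\right)^{2} = \left(466 + \frac{21}{5}\right)^{2} = \left(\frac{2351}{5}\right)^{2} = \frac{5527201}{25}$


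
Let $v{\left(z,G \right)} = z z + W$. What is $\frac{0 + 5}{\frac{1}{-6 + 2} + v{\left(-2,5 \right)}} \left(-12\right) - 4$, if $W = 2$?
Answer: $- \frac{332}{23} \approx -14.435$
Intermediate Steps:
$v{\left(z,G \right)} = 2 + z^{2}$ ($v{\left(z,G \right)} = z z + 2 = z^{2} + 2 = 2 + z^{2}$)
$\frac{0 + 5}{\frac{1}{-6 + 2} + v{\left(-2,5 \right)}} \left(-12\right) - 4 = \frac{0 + 5}{\frac{1}{-6 + 2} + \left(2 + \left(-2\right)^{2}\right)} \left(-12\right) - 4 = \frac{5}{\frac{1}{-4} + \left(2 + 4\right)} \left(-12\right) - 4 = \frac{5}{- \frac{1}{4} + 6} \left(-12\right) - 4 = \frac{5}{\frac{23}{4}} \left(-12\right) - 4 = 5 \cdot \frac{4}{23} \left(-12\right) - 4 = \frac{20}{23} \left(-12\right) - 4 = - \frac{240}{23} - 4 = - \frac{332}{23}$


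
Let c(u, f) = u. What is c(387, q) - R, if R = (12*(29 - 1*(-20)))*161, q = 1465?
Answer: -94281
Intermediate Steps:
R = 94668 (R = (12*(29 + 20))*161 = (12*49)*161 = 588*161 = 94668)
c(387, q) - R = 387 - 1*94668 = 387 - 94668 = -94281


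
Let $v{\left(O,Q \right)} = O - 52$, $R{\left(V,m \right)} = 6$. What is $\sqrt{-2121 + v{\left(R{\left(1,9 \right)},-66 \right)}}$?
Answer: $i \sqrt{2167} \approx 46.551 i$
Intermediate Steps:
$v{\left(O,Q \right)} = -52 + O$
$\sqrt{-2121 + v{\left(R{\left(1,9 \right)},-66 \right)}} = \sqrt{-2121 + \left(-52 + 6\right)} = \sqrt{-2121 - 46} = \sqrt{-2167} = i \sqrt{2167}$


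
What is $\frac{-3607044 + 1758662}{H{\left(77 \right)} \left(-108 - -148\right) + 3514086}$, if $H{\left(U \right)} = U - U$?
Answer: $- \frac{924191}{1757043} \approx -0.52599$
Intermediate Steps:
$H{\left(U \right)} = 0$
$\frac{-3607044 + 1758662}{H{\left(77 \right)} \left(-108 - -148\right) + 3514086} = \frac{-3607044 + 1758662}{0 \left(-108 - -148\right) + 3514086} = - \frac{1848382}{0 \left(-108 + 148\right) + 3514086} = - \frac{1848382}{0 \cdot 40 + 3514086} = - \frac{1848382}{0 + 3514086} = - \frac{1848382}{3514086} = \left(-1848382\right) \frac{1}{3514086} = - \frac{924191}{1757043}$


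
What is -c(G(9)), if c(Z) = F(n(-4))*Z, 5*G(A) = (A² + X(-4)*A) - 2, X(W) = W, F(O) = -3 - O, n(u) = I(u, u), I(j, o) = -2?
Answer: 43/5 ≈ 8.6000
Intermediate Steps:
n(u) = -2
G(A) = -⅖ - 4*A/5 + A²/5 (G(A) = ((A² - 4*A) - 2)/5 = (-2 + A² - 4*A)/5 = -⅖ - 4*A/5 + A²/5)
c(Z) = -Z (c(Z) = (-3 - 1*(-2))*Z = (-3 + 2)*Z = -Z)
-c(G(9)) = -(-1)*(-⅖ - ⅘*9 + (⅕)*9²) = -(-1)*(-⅖ - 36/5 + (⅕)*81) = -(-1)*(-⅖ - 36/5 + 81/5) = -(-1)*43/5 = -1*(-43/5) = 43/5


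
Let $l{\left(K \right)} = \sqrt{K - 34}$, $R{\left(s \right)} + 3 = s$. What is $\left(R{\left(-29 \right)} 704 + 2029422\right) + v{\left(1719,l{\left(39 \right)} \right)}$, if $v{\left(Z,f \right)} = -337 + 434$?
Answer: $2006991$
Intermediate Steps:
$R{\left(s \right)} = -3 + s$
$l{\left(K \right)} = \sqrt{-34 + K}$
$v{\left(Z,f \right)} = 97$
$\left(R{\left(-29 \right)} 704 + 2029422\right) + v{\left(1719,l{\left(39 \right)} \right)} = \left(\left(-3 - 29\right) 704 + 2029422\right) + 97 = \left(\left(-32\right) 704 + 2029422\right) + 97 = \left(-22528 + 2029422\right) + 97 = 2006894 + 97 = 2006991$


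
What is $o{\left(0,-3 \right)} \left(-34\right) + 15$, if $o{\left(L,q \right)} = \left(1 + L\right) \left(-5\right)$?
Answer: $185$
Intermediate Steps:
$o{\left(L,q \right)} = -5 - 5 L$
$o{\left(0,-3 \right)} \left(-34\right) + 15 = \left(-5 - 0\right) \left(-34\right) + 15 = \left(-5 + 0\right) \left(-34\right) + 15 = \left(-5\right) \left(-34\right) + 15 = 170 + 15 = 185$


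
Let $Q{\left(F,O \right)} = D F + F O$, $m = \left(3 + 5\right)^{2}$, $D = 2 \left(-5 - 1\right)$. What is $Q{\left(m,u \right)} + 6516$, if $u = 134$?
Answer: $14324$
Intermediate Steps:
$D = -12$ ($D = 2 \left(-6\right) = -12$)
$m = 64$ ($m = 8^{2} = 64$)
$Q{\left(F,O \right)} = - 12 F + F O$
$Q{\left(m,u \right)} + 6516 = 64 \left(-12 + 134\right) + 6516 = 64 \cdot 122 + 6516 = 7808 + 6516 = 14324$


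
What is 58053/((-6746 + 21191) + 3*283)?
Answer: 19351/5098 ≈ 3.7958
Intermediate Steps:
58053/((-6746 + 21191) + 3*283) = 58053/(14445 + 849) = 58053/15294 = 58053*(1/15294) = 19351/5098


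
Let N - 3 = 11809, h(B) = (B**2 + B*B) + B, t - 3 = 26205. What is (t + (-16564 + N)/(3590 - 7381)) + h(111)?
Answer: 193197903/3791 ≈ 50962.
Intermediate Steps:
t = 26208 (t = 3 + 26205 = 26208)
h(B) = B + 2*B**2 (h(B) = (B**2 + B**2) + B = 2*B**2 + B = B + 2*B**2)
N = 11812 (N = 3 + 11809 = 11812)
(t + (-16564 + N)/(3590 - 7381)) + h(111) = (26208 + (-16564 + 11812)/(3590 - 7381)) + 111*(1 + 2*111) = (26208 - 4752/(-3791)) + 111*(1 + 222) = (26208 - 4752*(-1/3791)) + 111*223 = (26208 + 4752/3791) + 24753 = 99359280/3791 + 24753 = 193197903/3791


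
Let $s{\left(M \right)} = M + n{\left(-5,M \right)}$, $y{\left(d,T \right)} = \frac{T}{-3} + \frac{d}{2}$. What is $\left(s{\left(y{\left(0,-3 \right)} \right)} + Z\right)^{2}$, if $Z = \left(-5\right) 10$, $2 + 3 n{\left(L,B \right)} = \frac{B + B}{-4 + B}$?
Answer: $\frac{201601}{81} \approx 2488.9$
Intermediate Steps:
$y{\left(d,T \right)} = \frac{d}{2} - \frac{T}{3}$ ($y{\left(d,T \right)} = T \left(- \frac{1}{3}\right) + d \frac{1}{2} = - \frac{T}{3} + \frac{d}{2} = \frac{d}{2} - \frac{T}{3}$)
$n{\left(L,B \right)} = - \frac{2}{3} + \frac{2 B}{3 \left(-4 + B\right)}$ ($n{\left(L,B \right)} = - \frac{2}{3} + \frac{\left(B + B\right) \frac{1}{-4 + B}}{3} = - \frac{2}{3} + \frac{2 B \frac{1}{-4 + B}}{3} = - \frac{2}{3} + \frac{2 B}{3 \left(-4 + B\right)}$)
$Z = -50$
$s{\left(M \right)} = M + \frac{8}{3 \left(-4 + M\right)}$
$\left(s{\left(y{\left(0,-3 \right)} \right)} + Z\right)^{2} = \left(\frac{\frac{8}{3} + \left(\frac{1}{2} \cdot 0 - -1\right) \left(-4 + \left(\frac{1}{2} \cdot 0 - -1\right)\right)}{-4 + \left(\frac{1}{2} \cdot 0 - -1\right)} - 50\right)^{2} = \left(\frac{\frac{8}{3} + \left(0 + 1\right) \left(-4 + \left(0 + 1\right)\right)}{-4 + \left(0 + 1\right)} - 50\right)^{2} = \left(\frac{\frac{8}{3} + 1 \left(-4 + 1\right)}{-4 + 1} - 50\right)^{2} = \left(\frac{\frac{8}{3} + 1 \left(-3\right)}{-3} - 50\right)^{2} = \left(- \frac{\frac{8}{3} - 3}{3} - 50\right)^{2} = \left(\left(- \frac{1}{3}\right) \left(- \frac{1}{3}\right) - 50\right)^{2} = \left(\frac{1}{9} - 50\right)^{2} = \left(- \frac{449}{9}\right)^{2} = \frac{201601}{81}$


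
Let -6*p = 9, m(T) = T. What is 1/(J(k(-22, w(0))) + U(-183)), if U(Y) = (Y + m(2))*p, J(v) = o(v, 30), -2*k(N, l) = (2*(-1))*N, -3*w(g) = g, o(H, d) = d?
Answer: 2/603 ≈ 0.0033167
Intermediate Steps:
w(g) = -g/3
p = -3/2 (p = -⅙*9 = -3/2 ≈ -1.5000)
k(N, l) = N (k(N, l) = -2*(-1)*N/2 = -(-1)*N = N)
J(v) = 30
U(Y) = -3 - 3*Y/2 (U(Y) = (Y + 2)*(-3/2) = (2 + Y)*(-3/2) = -3 - 3*Y/2)
1/(J(k(-22, w(0))) + U(-183)) = 1/(30 + (-3 - 3/2*(-183))) = 1/(30 + (-3 + 549/2)) = 1/(30 + 543/2) = 1/(603/2) = 2/603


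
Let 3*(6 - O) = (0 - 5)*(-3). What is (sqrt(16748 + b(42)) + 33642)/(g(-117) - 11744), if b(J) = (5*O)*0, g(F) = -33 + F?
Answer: -16821/5947 - sqrt(4187)/5947 ≈ -2.8394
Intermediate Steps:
O = 1 (O = 6 - (0 - 5)*(-3)/3 = 6 - (-5)*(-3)/3 = 6 - 1/3*15 = 6 - 5 = 1)
b(J) = 0 (b(J) = (5*1)*0 = 5*0 = 0)
(sqrt(16748 + b(42)) + 33642)/(g(-117) - 11744) = (sqrt(16748 + 0) + 33642)/((-33 - 117) - 11744) = (sqrt(16748) + 33642)/(-150 - 11744) = (2*sqrt(4187) + 33642)/(-11894) = (33642 + 2*sqrt(4187))*(-1/11894) = -16821/5947 - sqrt(4187)/5947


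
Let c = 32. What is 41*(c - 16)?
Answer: 656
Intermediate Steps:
41*(c - 16) = 41*(32 - 16) = 41*16 = 656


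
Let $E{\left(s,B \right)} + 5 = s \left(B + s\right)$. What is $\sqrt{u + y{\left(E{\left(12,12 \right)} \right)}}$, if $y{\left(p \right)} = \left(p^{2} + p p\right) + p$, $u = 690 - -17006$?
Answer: $\sqrt{178157} \approx 422.09$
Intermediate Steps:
$E{\left(s,B \right)} = -5 + s \left(B + s\right)$
$u = 17696$ ($u = 690 + 17006 = 17696$)
$y{\left(p \right)} = p + 2 p^{2}$ ($y{\left(p \right)} = \left(p^{2} + p^{2}\right) + p = 2 p^{2} + p = p + 2 p^{2}$)
$\sqrt{u + y{\left(E{\left(12,12 \right)} \right)}} = \sqrt{17696 + \left(-5 + 12^{2} + 12 \cdot 12\right) \left(1 + 2 \left(-5 + 12^{2} + 12 \cdot 12\right)\right)} = \sqrt{17696 + \left(-5 + 144 + 144\right) \left(1 + 2 \left(-5 + 144 + 144\right)\right)} = \sqrt{17696 + 283 \left(1 + 2 \cdot 283\right)} = \sqrt{17696 + 283 \left(1 + 566\right)} = \sqrt{17696 + 283 \cdot 567} = \sqrt{17696 + 160461} = \sqrt{178157}$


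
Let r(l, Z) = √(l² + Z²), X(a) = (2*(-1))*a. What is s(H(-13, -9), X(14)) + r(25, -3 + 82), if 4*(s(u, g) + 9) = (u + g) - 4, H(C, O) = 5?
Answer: -63/4 + √6866 ≈ 67.111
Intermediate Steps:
X(a) = -2*a
s(u, g) = -10 + g/4 + u/4 (s(u, g) = -9 + ((u + g) - 4)/4 = -9 + ((g + u) - 4)/4 = -9 + (-4 + g + u)/4 = -9 + (-1 + g/4 + u/4) = -10 + g/4 + u/4)
r(l, Z) = √(Z² + l²)
s(H(-13, -9), X(14)) + r(25, -3 + 82) = (-10 + (-2*14)/4 + (¼)*5) + √((-3 + 82)² + 25²) = (-10 + (¼)*(-28) + 5/4) + √(79² + 625) = (-10 - 7 + 5/4) + √(6241 + 625) = -63/4 + √6866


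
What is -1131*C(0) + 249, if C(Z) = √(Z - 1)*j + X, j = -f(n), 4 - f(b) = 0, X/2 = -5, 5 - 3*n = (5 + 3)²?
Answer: 11559 + 4524*I ≈ 11559.0 + 4524.0*I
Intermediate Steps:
n = -59/3 (n = 5/3 - (5 + 3)²/3 = 5/3 - ⅓*8² = 5/3 - ⅓*64 = 5/3 - 64/3 = -59/3 ≈ -19.667)
X = -10 (X = 2*(-5) = -10)
f(b) = 4 (f(b) = 4 - 1*0 = 4 + 0 = 4)
j = -4 (j = -1*4 = -4)
C(Z) = -10 - 4*√(-1 + Z) (C(Z) = √(Z - 1)*(-4) - 10 = √(-1 + Z)*(-4) - 10 = -4*√(-1 + Z) - 10 = -10 - 4*√(-1 + Z))
-1131*C(0) + 249 = -1131*(-10 - 4*√(-1 + 0)) + 249 = -1131*(-10 - 4*I) + 249 = (11310 + 4524*I) + 249 = 11559 + 4524*I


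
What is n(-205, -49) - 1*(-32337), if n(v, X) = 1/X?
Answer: 1584512/49 ≈ 32337.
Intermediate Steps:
n(-205, -49) - 1*(-32337) = 1/(-49) - 1*(-32337) = -1/49 + 32337 = 1584512/49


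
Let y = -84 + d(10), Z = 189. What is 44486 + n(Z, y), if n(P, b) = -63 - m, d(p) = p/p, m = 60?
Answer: 44363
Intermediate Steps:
d(p) = 1
y = -83 (y = -84 + 1 = -83)
n(P, b) = -123 (n(P, b) = -63 - 1*60 = -63 - 60 = -123)
44486 + n(Z, y) = 44486 - 123 = 44363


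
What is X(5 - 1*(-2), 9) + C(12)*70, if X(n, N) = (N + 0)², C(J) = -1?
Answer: 11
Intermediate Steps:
X(n, N) = N²
X(5 - 1*(-2), 9) + C(12)*70 = 9² - 1*70 = 81 - 70 = 11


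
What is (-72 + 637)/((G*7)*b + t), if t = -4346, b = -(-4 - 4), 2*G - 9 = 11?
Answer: -565/3786 ≈ -0.14923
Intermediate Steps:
G = 10 (G = 9/2 + (½)*11 = 9/2 + 11/2 = 10)
b = 8 (b = -1*(-8) = 8)
(-72 + 637)/((G*7)*b + t) = (-72 + 637)/((10*7)*8 - 4346) = 565/(70*8 - 4346) = 565/(560 - 4346) = 565/(-3786) = 565*(-1/3786) = -565/3786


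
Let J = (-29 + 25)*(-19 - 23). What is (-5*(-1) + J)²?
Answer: 29929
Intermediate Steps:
J = 168 (J = -4*(-42) = 168)
(-5*(-1) + J)² = (-5*(-1) + 168)² = (5 + 168)² = 173² = 29929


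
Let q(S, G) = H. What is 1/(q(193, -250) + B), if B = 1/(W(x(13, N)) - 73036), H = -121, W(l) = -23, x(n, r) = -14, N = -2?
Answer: -73059/8840140 ≈ -0.0082645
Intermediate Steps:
q(S, G) = -121
B = -1/73059 (B = 1/(-23 - 73036) = 1/(-73059) = -1/73059 ≈ -1.3688e-5)
1/(q(193, -250) + B) = 1/(-121 - 1/73059) = 1/(-8840140/73059) = -73059/8840140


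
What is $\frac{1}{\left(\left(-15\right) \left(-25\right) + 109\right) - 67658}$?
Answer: $- \frac{1}{67174} \approx -1.4887 \cdot 10^{-5}$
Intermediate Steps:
$\frac{1}{\left(\left(-15\right) \left(-25\right) + 109\right) - 67658} = \frac{1}{\left(375 + 109\right) - 67658} = \frac{1}{484 - 67658} = \frac{1}{-67174} = - \frac{1}{67174}$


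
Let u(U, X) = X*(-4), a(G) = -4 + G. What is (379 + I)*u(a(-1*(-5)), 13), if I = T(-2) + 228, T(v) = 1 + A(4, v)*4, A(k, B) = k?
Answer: -32448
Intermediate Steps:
T(v) = 17 (T(v) = 1 + 4*4 = 1 + 16 = 17)
u(U, X) = -4*X
I = 245 (I = 17 + 228 = 245)
(379 + I)*u(a(-1*(-5)), 13) = (379 + 245)*(-4*13) = 624*(-52) = -32448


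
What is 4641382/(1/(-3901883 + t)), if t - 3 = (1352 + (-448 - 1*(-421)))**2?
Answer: -9961589324410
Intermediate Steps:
t = 1755628 (t = 3 + (1352 + (-448 - 1*(-421)))**2 = 3 + (1352 + (-448 + 421))**2 = 3 + (1352 - 27)**2 = 3 + 1325**2 = 3 + 1755625 = 1755628)
4641382/(1/(-3901883 + t)) = 4641382/(1/(-3901883 + 1755628)) = 4641382/(1/(-2146255)) = 4641382/(-1/2146255) = 4641382*(-2146255) = -9961589324410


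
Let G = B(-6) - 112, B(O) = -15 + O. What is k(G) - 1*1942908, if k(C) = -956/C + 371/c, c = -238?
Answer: -8785804521/4522 ≈ -1.9429e+6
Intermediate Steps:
G = -133 (G = (-15 - 6) - 112 = -21 - 112 = -133)
k(C) = -53/34 - 956/C (k(C) = -956/C + 371/(-238) = -956/C + 371*(-1/238) = -956/C - 53/34 = -53/34 - 956/C)
k(G) - 1*1942908 = (-53/34 - 956/(-133)) - 1*1942908 = (-53/34 - 956*(-1/133)) - 1942908 = (-53/34 + 956/133) - 1942908 = 25455/4522 - 1942908 = -8785804521/4522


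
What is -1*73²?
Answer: -5329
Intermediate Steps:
-1*73² = -1*5329 = -5329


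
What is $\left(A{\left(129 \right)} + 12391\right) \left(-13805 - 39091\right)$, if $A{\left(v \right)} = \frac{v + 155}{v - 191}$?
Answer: $- \frac{20310953184}{31} \approx -6.5519 \cdot 10^{8}$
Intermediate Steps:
$A{\left(v \right)} = \frac{155 + v}{-191 + v}$
$\left(A{\left(129 \right)} + 12391\right) \left(-13805 - 39091\right) = \left(\frac{155 + 129}{-191 + 129} + 12391\right) \left(-13805 - 39091\right) = \left(\frac{1}{-62} \cdot 284 + 12391\right) \left(-52896\right) = \left(\left(- \frac{1}{62}\right) 284 + 12391\right) \left(-52896\right) = \left(- \frac{142}{31} + 12391\right) \left(-52896\right) = \frac{383979}{31} \left(-52896\right) = - \frac{20310953184}{31}$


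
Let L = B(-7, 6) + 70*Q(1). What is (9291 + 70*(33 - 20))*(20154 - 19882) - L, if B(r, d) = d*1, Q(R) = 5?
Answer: 2774316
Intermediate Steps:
B(r, d) = d
L = 356 (L = 6 + 70*5 = 6 + 350 = 356)
(9291 + 70*(33 - 20))*(20154 - 19882) - L = (9291 + 70*(33 - 20))*(20154 - 19882) - 1*356 = (9291 + 70*13)*272 - 356 = (9291 + 910)*272 - 356 = 10201*272 - 356 = 2774672 - 356 = 2774316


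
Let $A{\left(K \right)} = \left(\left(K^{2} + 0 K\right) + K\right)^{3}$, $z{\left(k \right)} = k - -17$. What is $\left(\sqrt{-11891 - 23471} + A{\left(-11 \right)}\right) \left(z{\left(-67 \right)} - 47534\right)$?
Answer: $-63334304000 - 47584 i \sqrt{35362} \approx -6.3334 \cdot 10^{10} - 8.9481 \cdot 10^{6} i$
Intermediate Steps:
$z{\left(k \right)} = 17 + k$ ($z{\left(k \right)} = k + 17 = 17 + k$)
$A{\left(K \right)} = \left(K + K^{2}\right)^{3}$ ($A{\left(K \right)} = \left(\left(K^{2} + 0\right) + K\right)^{3} = \left(K^{2} + K\right)^{3} = \left(K + K^{2}\right)^{3}$)
$\left(\sqrt{-11891 - 23471} + A{\left(-11 \right)}\right) \left(z{\left(-67 \right)} - 47534\right) = \left(\sqrt{-11891 - 23471} + \left(-11\right)^{3} \left(1 - 11\right)^{3}\right) \left(\left(17 - 67\right) - 47534\right) = \left(\sqrt{-35362} - 1331 \left(-10\right)^{3}\right) \left(-50 - 47534\right) = \left(i \sqrt{35362} - -1331000\right) \left(-47584\right) = \left(i \sqrt{35362} + 1331000\right) \left(-47584\right) = \left(1331000 + i \sqrt{35362}\right) \left(-47584\right) = -63334304000 - 47584 i \sqrt{35362}$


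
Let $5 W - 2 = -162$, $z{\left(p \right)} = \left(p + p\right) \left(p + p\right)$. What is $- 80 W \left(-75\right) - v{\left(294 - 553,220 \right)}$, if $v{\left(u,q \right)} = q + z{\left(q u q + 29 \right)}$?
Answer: $-628562161376384$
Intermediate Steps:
$z{\left(p \right)} = 4 p^{2}$ ($z{\left(p \right)} = 2 p 2 p = 4 p^{2}$)
$W = -32$ ($W = \frac{2}{5} + \frac{1}{5} \left(-162\right) = \frac{2}{5} - \frac{162}{5} = -32$)
$v{\left(u,q \right)} = q + 4 \left(29 + u q^{2}\right)^{2}$ ($v{\left(u,q \right)} = q + 4 \left(q u q + 29\right)^{2} = q + 4 \left(u q^{2} + 29\right)^{2} = q + 4 \left(29 + u q^{2}\right)^{2}$)
$- 80 W \left(-75\right) - v{\left(294 - 553,220 \right)} = \left(-80\right) \left(-32\right) \left(-75\right) - \left(220 + 4 \left(29 + \left(294 - 553\right) 220^{2}\right)^{2}\right) = 2560 \left(-75\right) - \left(220 + 4 \left(29 - 12535600\right)^{2}\right) = -192000 - \left(220 + 4 \left(29 - 12535600\right)^{2}\right) = -192000 - \left(220 + 4 \left(-12535571\right)^{2}\right) = -192000 - \left(220 + 4 \cdot 157140540296041\right) = -192000 - \left(220 + 628562161184164\right) = -192000 - 628562161184384 = -628562161376384$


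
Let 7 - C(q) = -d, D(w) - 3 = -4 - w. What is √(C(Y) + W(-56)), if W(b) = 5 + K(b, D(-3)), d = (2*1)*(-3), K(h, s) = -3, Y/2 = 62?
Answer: √3 ≈ 1.7320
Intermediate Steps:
Y = 124 (Y = 2*62 = 124)
D(w) = -1 - w (D(w) = 3 + (-4 - w) = -1 - w)
d = -6 (d = 2*(-3) = -6)
W(b) = 2 (W(b) = 5 - 3 = 2)
C(q) = 1 (C(q) = 7 - (-1)*(-6) = 7 - 1*6 = 7 - 6 = 1)
√(C(Y) + W(-56)) = √(1 + 2) = √3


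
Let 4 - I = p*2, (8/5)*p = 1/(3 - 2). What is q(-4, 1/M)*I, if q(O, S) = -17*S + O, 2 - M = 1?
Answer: -231/4 ≈ -57.750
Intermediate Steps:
M = 1 (M = 2 - 1*1 = 2 - 1 = 1)
p = 5/8 (p = 5/(8*(3 - 2)) = (5/8)/1 = (5/8)*1 = 5/8 ≈ 0.62500)
q(O, S) = O - 17*S
I = 11/4 (I = 4 - 5*2/8 = 4 - 1*5/4 = 4 - 5/4 = 11/4 ≈ 2.7500)
q(-4, 1/M)*I = (-4 - 17/1)*(11/4) = (-4 - 17)*(11/4) = -21*11/4 = -231/4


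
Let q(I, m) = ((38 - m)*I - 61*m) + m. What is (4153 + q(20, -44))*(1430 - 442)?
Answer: 8331804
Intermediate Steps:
q(I, m) = -60*m + I*(38 - m) (q(I, m) = (I*(38 - m) - 61*m) + m = (-61*m + I*(38 - m)) + m = -60*m + I*(38 - m))
(4153 + q(20, -44))*(1430 - 442) = (4153 + (-60*(-44) + 38*20 - 1*20*(-44)))*(1430 - 442) = (4153 + (2640 + 760 + 880))*988 = (4153 + 4280)*988 = 8433*988 = 8331804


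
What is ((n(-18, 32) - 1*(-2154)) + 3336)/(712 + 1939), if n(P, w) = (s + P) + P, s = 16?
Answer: 5470/2651 ≈ 2.0634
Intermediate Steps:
n(P, w) = 16 + 2*P (n(P, w) = (16 + P) + P = 16 + 2*P)
((n(-18, 32) - 1*(-2154)) + 3336)/(712 + 1939) = (((16 + 2*(-18)) - 1*(-2154)) + 3336)/(712 + 1939) = (((16 - 36) + 2154) + 3336)/2651 = ((-20 + 2154) + 3336)*(1/2651) = (2134 + 3336)*(1/2651) = 5470*(1/2651) = 5470/2651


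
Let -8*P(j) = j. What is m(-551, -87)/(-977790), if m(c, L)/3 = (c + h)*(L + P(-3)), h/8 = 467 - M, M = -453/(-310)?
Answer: 30987369/36741200 ≈ 0.84340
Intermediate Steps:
M = 453/310 (M = -453*(-1/310) = 453/310 ≈ 1.4613)
P(j) = -j/8
h = 577268/155 (h = 8*(467 - 1*453/310) = 8*(467 - 453/310) = 8*(144317/310) = 577268/155 ≈ 3724.3)
m(c, L) = 3*(3/8 + L)*(577268/155 + c) (m(c, L) = 3*((c + 577268/155)*(L - ⅛*(-3))) = 3*((577268/155 + c)*(L + 3/8)) = 3*((577268/155 + c)*(3/8 + L)) = 3*((3/8 + L)*(577268/155 + c)) = 3*(3/8 + L)*(577268/155 + c))
m(-551, -87)/(-977790) = (1298853/310 + (9/8)*(-551) + (1731804/155)*(-87) + 3*(-87)*(-551))/(-977790) = (1298853/310 - 4959/8 - 150666948/155 + 143811)*(-1/977790) = -1022583177/1240*(-1/977790) = 30987369/36741200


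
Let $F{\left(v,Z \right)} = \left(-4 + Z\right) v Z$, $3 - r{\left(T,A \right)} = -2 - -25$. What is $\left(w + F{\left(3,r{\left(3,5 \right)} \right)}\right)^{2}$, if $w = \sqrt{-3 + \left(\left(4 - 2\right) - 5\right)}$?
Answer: $2073594 + 2880 i \sqrt{6} \approx 2.0736 \cdot 10^{6} + 7054.5 i$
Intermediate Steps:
$r{\left(T,A \right)} = -20$ ($r{\left(T,A \right)} = 3 - \left(-2 - -25\right) = 3 - \left(-2 + 25\right) = 3 - 23 = -20$)
$F{\left(v,Z \right)} = Z v \left(-4 + Z\right)$ ($F{\left(v,Z \right)} = \left(-4 + Z\right) Z v = Z v \left(-4 + Z\right)$)
$w = i \sqrt{6}$ ($w = \sqrt{-3 + \left(2 - 5\right)} = \sqrt{-3 - 3} = \sqrt{-6} = i \sqrt{6} \approx 2.4495 i$)
$\left(w + F{\left(3,r{\left(3,5 \right)} \right)}\right)^{2} = \left(i \sqrt{6} - 60 \left(-4 - 20\right)\right)^{2} = \left(i \sqrt{6} - 60 \left(-24\right)\right)^{2} = \left(i \sqrt{6} + 1440\right)^{2} = \left(1440 + i \sqrt{6}\right)^{2}$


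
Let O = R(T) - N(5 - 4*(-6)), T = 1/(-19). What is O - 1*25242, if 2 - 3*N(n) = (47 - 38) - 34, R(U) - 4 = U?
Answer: -479694/19 ≈ -25247.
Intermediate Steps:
T = -1/19 ≈ -0.052632
R(U) = 4 + U
N(n) = 9 (N(n) = 2/3 - ((47 - 38) - 34)/3 = 2/3 - (9 - 34)/3 = 2/3 - 1/3*(-25) = 2/3 + 25/3 = 9)
O = -96/19 (O = (4 - 1/19) - 1*9 = 75/19 - 9 = -96/19 ≈ -5.0526)
O - 1*25242 = -96/19 - 1*25242 = -96/19 - 25242 = -479694/19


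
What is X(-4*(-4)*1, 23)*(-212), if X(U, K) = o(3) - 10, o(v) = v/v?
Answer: 1908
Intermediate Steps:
o(v) = 1
X(U, K) = -9 (X(U, K) = 1 - 10 = -9)
X(-4*(-4)*1, 23)*(-212) = -9*(-212) = 1908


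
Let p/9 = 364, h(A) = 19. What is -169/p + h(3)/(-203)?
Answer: -1061/7308 ≈ -0.14518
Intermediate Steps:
p = 3276 (p = 9*364 = 3276)
-169/p + h(3)/(-203) = -169/3276 + 19/(-203) = -169*1/3276 + 19*(-1/203) = -13/252 - 19/203 = -1061/7308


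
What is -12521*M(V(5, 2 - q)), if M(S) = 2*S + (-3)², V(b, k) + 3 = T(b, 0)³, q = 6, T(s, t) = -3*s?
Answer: 84479187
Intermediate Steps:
V(b, k) = -3 - 27*b³ (V(b, k) = -3 + (-3*b)³ = -3 - 27*b³)
M(S) = 9 + 2*S (M(S) = 2*S + 9 = 9 + 2*S)
-12521*M(V(5, 2 - q)) = -12521*(9 + 2*(-3 - 27*5³)) = -12521*(9 + 2*(-3 - 27*125)) = -12521*(9 + 2*(-3 - 3375)) = -12521*(9 + 2*(-3378)) = -12521*(9 - 6756) = -12521*(-6747) = 84479187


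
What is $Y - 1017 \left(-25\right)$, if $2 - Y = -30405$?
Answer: $55832$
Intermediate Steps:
$Y = 30407$ ($Y = 2 - -30405 = 2 + 30405 = 30407$)
$Y - 1017 \left(-25\right) = 30407 - 1017 \left(-25\right) = 30407 - -25425 = 30407 + 25425 = 55832$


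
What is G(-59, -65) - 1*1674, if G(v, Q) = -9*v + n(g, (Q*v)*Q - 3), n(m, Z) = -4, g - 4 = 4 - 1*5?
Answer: -1147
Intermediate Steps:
g = 3 (g = 4 + (4 - 1*5) = 4 + (4 - 5) = 4 - 1 = 3)
G(v, Q) = -4 - 9*v (G(v, Q) = -9*v - 4 = -4 - 9*v)
G(-59, -65) - 1*1674 = (-4 - 9*(-59)) - 1*1674 = (-4 + 531) - 1674 = 527 - 1674 = -1147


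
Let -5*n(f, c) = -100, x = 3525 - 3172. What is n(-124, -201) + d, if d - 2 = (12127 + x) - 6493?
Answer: 6009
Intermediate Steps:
x = 353
n(f, c) = 20 (n(f, c) = -⅕*(-100) = 20)
d = 5989 (d = 2 + ((12127 + 353) - 6493) = 2 + (12480 - 6493) = 2 + 5987 = 5989)
n(-124, -201) + d = 20 + 5989 = 6009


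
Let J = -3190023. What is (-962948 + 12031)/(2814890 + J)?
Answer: 86447/34103 ≈ 2.5349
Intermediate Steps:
(-962948 + 12031)/(2814890 + J) = (-962948 + 12031)/(2814890 - 3190023) = -950917/(-375133) = -950917*(-1/375133) = 86447/34103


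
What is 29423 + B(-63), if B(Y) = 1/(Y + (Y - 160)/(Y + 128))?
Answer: 127048449/4318 ≈ 29423.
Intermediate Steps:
B(Y) = 1/(Y + (-160 + Y)/(128 + Y))
29423 + B(-63) = 29423 + (128 - 63)/(-160 + (-63)**2 + 129*(-63)) = 29423 + 65/(-160 + 3969 - 8127) = 29423 + 65/(-4318) = 29423 - 1/4318*65 = 29423 - 65/4318 = 127048449/4318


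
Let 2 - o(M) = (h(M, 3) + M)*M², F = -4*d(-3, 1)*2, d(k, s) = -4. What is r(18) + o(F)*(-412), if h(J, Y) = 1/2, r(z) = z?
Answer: 13710554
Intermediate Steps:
F = 32 (F = -4*(-4)*2 = 16*2 = 32)
h(J, Y) = ½
o(M) = 2 - M²*(½ + M) (o(M) = 2 - (½ + M)*M² = 2 - M²*(½ + M))
r(18) + o(F)*(-412) = 18 + (2 - 1*32³ - ½*32²)*(-412) = 18 + (2 - 1*32768 - ½*1024)*(-412) = 18 + (2 - 32768 - 512)*(-412) = 18 - 33278*(-412) = 18 + 13710536 = 13710554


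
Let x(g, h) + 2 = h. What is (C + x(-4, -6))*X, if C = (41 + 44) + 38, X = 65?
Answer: 7475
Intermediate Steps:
x(g, h) = -2 + h
C = 123 (C = 85 + 38 = 123)
(C + x(-4, -6))*X = (123 + (-2 - 6))*65 = (123 - 8)*65 = 115*65 = 7475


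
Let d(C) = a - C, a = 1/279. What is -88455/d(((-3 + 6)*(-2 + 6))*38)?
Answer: 24678945/127223 ≈ 193.98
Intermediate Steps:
a = 1/279 ≈ 0.0035842
d(C) = 1/279 - C
-88455/d(((-3 + 6)*(-2 + 6))*38) = -88455/(1/279 - (-3 + 6)*(-2 + 6)*38) = -88455/(1/279 - 3*4*38) = -88455/(1/279 - 12*38) = -88455/(1/279 - 1*456) = -88455/(1/279 - 456) = -88455/(-127223/279) = -88455*(-279/127223) = 24678945/127223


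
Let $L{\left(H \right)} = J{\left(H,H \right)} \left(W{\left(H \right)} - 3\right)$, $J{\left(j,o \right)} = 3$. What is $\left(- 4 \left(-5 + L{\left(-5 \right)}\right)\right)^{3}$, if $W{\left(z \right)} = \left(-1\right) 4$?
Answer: $1124864$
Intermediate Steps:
$W{\left(z \right)} = -4$
$L{\left(H \right)} = -21$ ($L{\left(H \right)} = 3 \left(-4 - 3\right) = 3 \left(-7\right) = -21$)
$\left(- 4 \left(-5 + L{\left(-5 \right)}\right)\right)^{3} = \left(- 4 \left(-5 - 21\right)\right)^{3} = \left(\left(-4\right) \left(-26\right)\right)^{3} = 104^{3} = 1124864$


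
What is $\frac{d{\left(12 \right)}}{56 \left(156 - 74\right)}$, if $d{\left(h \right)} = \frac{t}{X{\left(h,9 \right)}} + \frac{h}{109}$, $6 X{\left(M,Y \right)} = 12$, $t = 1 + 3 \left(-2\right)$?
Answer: $- \frac{521}{1001056} \approx -0.00052045$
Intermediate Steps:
$t = -5$ ($t = 1 - 6 = -5$)
$X{\left(M,Y \right)} = 2$ ($X{\left(M,Y \right)} = \frac{1}{6} \cdot 12 = 2$)
$d{\left(h \right)} = - \frac{5}{2} + \frac{h}{109}$
$\frac{d{\left(12 \right)}}{56 \left(156 - 74\right)} = \frac{- \frac{5}{2} + \frac{1}{109} \cdot 12}{56 \left(156 - 74\right)} = \frac{- \frac{5}{2} + \frac{12}{109}}{56 \cdot 82} = - \frac{521}{218 \cdot 4592} = \left(- \frac{521}{218}\right) \frac{1}{4592} = - \frac{521}{1001056}$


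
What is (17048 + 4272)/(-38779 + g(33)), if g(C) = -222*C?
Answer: -4264/9221 ≈ -0.46242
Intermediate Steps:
(17048 + 4272)/(-38779 + g(33)) = (17048 + 4272)/(-38779 - 222*33) = 21320/(-38779 - 7326) = 21320/(-46105) = 21320*(-1/46105) = -4264/9221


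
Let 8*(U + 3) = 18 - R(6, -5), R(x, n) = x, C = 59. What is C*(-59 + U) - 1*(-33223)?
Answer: 59307/2 ≈ 29654.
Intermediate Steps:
U = -3/2 (U = -3 + (18 - 1*6)/8 = -3 + (18 - 6)/8 = -3 + (⅛)*12 = -3 + 3/2 = -3/2 ≈ -1.5000)
C*(-59 + U) - 1*(-33223) = 59*(-59 - 3/2) - 1*(-33223) = 59*(-121/2) + 33223 = -7139/2 + 33223 = 59307/2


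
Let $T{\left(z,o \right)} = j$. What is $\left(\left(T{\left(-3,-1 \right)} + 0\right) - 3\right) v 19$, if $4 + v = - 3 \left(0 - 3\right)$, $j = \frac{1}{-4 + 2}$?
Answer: $- \frac{665}{2} \approx -332.5$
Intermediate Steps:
$j = - \frac{1}{2}$ ($j = \frac{1}{-2} = - \frac{1}{2} \approx -0.5$)
$T{\left(z,o \right)} = - \frac{1}{2}$
$v = 5$ ($v = -4 - 3 \left(0 - 3\right) = -4 - -9 = -4 + 9 = 5$)
$\left(\left(T{\left(-3,-1 \right)} + 0\right) - 3\right) v 19 = \left(\left(- \frac{1}{2} + 0\right) - 3\right) 5 \cdot 19 = \left(- \frac{1}{2} - 3\right) 5 \cdot 19 = \left(- \frac{7}{2}\right) 5 \cdot 19 = \left(- \frac{35}{2}\right) 19 = - \frac{665}{2}$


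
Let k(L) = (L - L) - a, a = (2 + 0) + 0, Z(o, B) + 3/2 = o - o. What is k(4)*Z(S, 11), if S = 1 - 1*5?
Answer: 3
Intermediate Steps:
S = -4 (S = 1 - 5 = -4)
Z(o, B) = -3/2 (Z(o, B) = -3/2 + (o - o) = -3/2 + 0 = -3/2)
a = 2 (a = 2 + 0 = 2)
k(L) = -2 (k(L) = (L - L) - 1*2 = 0 - 2 = -2)
k(4)*Z(S, 11) = -2*(-3/2) = 3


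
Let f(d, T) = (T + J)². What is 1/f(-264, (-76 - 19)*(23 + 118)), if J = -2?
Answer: 1/179479609 ≈ 5.5717e-9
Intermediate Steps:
f(d, T) = (-2 + T)² (f(d, T) = (T - 2)² = (-2 + T)²)
1/f(-264, (-76 - 19)*(23 + 118)) = 1/((-2 + (-76 - 19)*(23 + 118))²) = 1/((-2 - 95*141)²) = 1/((-2 - 13395)²) = 1/((-13397)²) = 1/179479609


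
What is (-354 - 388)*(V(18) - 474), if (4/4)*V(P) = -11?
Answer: 359870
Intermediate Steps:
V(P) = -11
(-354 - 388)*(V(18) - 474) = (-354 - 388)*(-11 - 474) = -742*(-485) = 359870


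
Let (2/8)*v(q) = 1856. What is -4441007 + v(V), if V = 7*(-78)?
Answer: -4433583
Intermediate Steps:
V = -546
v(q) = 7424 (v(q) = 4*1856 = 7424)
-4441007 + v(V) = -4441007 + 7424 = -4433583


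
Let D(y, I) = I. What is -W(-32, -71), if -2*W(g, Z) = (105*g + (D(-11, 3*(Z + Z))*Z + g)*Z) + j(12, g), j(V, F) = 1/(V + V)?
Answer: -51565295/48 ≈ -1.0743e+6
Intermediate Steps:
j(V, F) = 1/(2*V)
W(g, Z) = -1/48 - 105*g/2 - Z*(g + 6*Z²)/2 (W(g, Z) = -((105*g + ((3*(Z + Z))*Z + g)*Z) + (½)/12)/2 = -((105*g + ((3*(2*Z))*Z + g)*Z) + (½)*(1/12))/2 = -((105*g + ((6*Z)*Z + g)*Z) + 1/24)/2 = -((105*g + (6*Z² + g)*Z) + 1/24)/2 = -((105*g + (g + 6*Z²)*Z) + 1/24)/2 = -((105*g + Z*(g + 6*Z²)) + 1/24)/2 = -(1/24 + 105*g + Z*(g + 6*Z²))/2 = -1/48 - 105*g/2 - Z*(g + 6*Z²)/2)
-W(-32, -71) = -(-1/48 - 3*(-71)³ - 105/2*(-32) - ½*(-71)*(-32)) = -(-1/48 - 3*(-357911) + 1680 - 1136) = -(-1/48 + 1073733 + 1680 - 1136) = -1*51565295/48 = -51565295/48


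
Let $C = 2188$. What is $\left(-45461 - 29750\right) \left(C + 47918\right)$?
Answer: $-3768522366$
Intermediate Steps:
$\left(-45461 - 29750\right) \left(C + 47918\right) = \left(-45461 - 29750\right) \left(2188 + 47918\right) = \left(-75211\right) 50106 = -3768522366$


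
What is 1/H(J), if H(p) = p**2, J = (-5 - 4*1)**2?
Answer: 1/6561 ≈ 0.00015242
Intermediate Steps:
J = 81 (J = (-5 - 4)**2 = (-9)**2 = 81)
1/H(J) = 1/(81**2) = 1/6561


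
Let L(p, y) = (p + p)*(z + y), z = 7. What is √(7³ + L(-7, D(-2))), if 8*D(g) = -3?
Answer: √1001/2 ≈ 15.819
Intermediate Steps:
D(g) = -3/8 (D(g) = (⅛)*(-3) = -3/8)
L(p, y) = 2*p*(7 + y) (L(p, y) = (p + p)*(7 + y) = (2*p)*(7 + y) = 2*p*(7 + y))
√(7³ + L(-7, D(-2))) = √(7³ + 2*(-7)*(7 - 3/8)) = √(343 + 2*(-7)*(53/8)) = √(343 - 371/4) = √(1001/4) = √1001/2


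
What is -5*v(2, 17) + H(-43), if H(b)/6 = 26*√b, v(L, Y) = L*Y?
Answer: -170 + 156*I*√43 ≈ -170.0 + 1023.0*I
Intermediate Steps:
H(b) = 156*√b (H(b) = 6*(26*√b) = 156*√b)
-5*v(2, 17) + H(-43) = -10*17 + 156*√(-43) = -5*34 + 156*(I*√43) = -170 + 156*I*√43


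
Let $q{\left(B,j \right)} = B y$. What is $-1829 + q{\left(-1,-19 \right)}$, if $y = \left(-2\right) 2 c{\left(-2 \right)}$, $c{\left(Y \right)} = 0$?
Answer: $-1829$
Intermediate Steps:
$y = 0$ ($y = \left(-2\right) 2 \cdot 0 = \left(-4\right) 0 = 0$)
$q{\left(B,j \right)} = 0$ ($q{\left(B,j \right)} = B 0 = 0$)
$-1829 + q{\left(-1,-19 \right)} = -1829 + 0 = -1829$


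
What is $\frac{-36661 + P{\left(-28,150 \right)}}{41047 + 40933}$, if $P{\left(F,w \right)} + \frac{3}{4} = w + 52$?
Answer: $- \frac{145839}{327920} \approx -0.44474$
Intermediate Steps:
$P{\left(F,w \right)} = \frac{205}{4} + w$ ($P{\left(F,w \right)} = - \frac{3}{4} + \left(w + 52\right) = - \frac{3}{4} + \left(52 + w\right) = \frac{205}{4} + w$)
$\frac{-36661 + P{\left(-28,150 \right)}}{41047 + 40933} = \frac{-36661 + \left(\frac{205}{4} + 150\right)}{41047 + 40933} = \frac{-36661 + \frac{805}{4}}{81980} = \left(- \frac{145839}{4}\right) \frac{1}{81980} = - \frac{145839}{327920}$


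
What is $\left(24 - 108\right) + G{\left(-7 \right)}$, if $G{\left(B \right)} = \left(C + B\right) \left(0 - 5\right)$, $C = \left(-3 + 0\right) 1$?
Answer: $-34$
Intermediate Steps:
$C = -3$ ($C = \left(-3\right) 1 = -3$)
$G{\left(B \right)} = 15 - 5 B$ ($G{\left(B \right)} = \left(-3 + B\right) \left(0 - 5\right) = \left(-3 + B\right) \left(-5\right) = 15 - 5 B$)
$\left(24 - 108\right) + G{\left(-7 \right)} = \left(24 - 108\right) + \left(15 - -35\right) = \left(24 + \left(-109 + 1\right)\right) + \left(15 + 35\right) = \left(24 - 108\right) + 50 = -84 + 50 = -34$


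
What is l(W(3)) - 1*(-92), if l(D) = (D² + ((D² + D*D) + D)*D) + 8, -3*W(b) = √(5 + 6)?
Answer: 922/9 - 22*√11/27 ≈ 99.742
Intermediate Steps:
W(b) = -√11/3 (W(b) = -√(5 + 6)/3 = -√11/3)
l(D) = 8 + D² + D*(D + 2*D²) (l(D) = (D² + ((D² + D²) + D)*D) + 8 = (D² + (2*D² + D)*D) + 8 = (D² + (D + 2*D²)*D) + 8 = (D² + D*(D + 2*D²)) + 8 = 8 + D² + D*(D + 2*D²))
l(W(3)) - 1*(-92) = (8 + 2*(-√11/3)² + 2*(-√11/3)³) - 1*(-92) = (8 + 2*(11/9) + 2*(-11*√11/27)) + 92 = (8 + 22/9 - 22*√11/27) + 92 = (94/9 - 22*√11/27) + 92 = 922/9 - 22*√11/27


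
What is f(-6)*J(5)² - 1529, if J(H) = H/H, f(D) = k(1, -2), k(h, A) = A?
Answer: -1531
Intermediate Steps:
f(D) = -2
J(H) = 1
f(-6)*J(5)² - 1529 = -2*1² - 1529 = -2*1 - 1529 = -2 - 1529 = -1531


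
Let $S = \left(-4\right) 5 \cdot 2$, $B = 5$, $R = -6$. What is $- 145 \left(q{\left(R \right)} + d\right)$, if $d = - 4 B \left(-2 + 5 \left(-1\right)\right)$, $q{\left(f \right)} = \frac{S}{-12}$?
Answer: $- \frac{62350}{3} \approx -20783.0$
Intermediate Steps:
$S = -40$ ($S = \left(-20\right) 2 = -40$)
$q{\left(f \right)} = \frac{10}{3}$ ($q{\left(f \right)} = - \frac{40}{-12} = \left(-40\right) \left(- \frac{1}{12}\right) = \frac{10}{3}$)
$d = 140$ ($d = \left(-4\right) 5 \left(-2 + 5 \left(-1\right)\right) = - 20 \left(-2 - 5\right) = \left(-20\right) \left(-7\right) = 140$)
$- 145 \left(q{\left(R \right)} + d\right) = - 145 \left(\frac{10}{3} + 140\right) = \left(-145\right) \frac{430}{3} = - \frac{62350}{3}$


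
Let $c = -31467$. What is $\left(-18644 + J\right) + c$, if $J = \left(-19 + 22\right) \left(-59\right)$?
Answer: $-50288$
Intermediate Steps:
$J = -177$ ($J = 3 \left(-59\right) = -177$)
$\left(-18644 + J\right) + c = \left(-18644 - 177\right) - 31467 = -18821 - 31467 = -50288$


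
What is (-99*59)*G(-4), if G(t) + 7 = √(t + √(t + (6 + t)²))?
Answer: 40887 - 11682*I ≈ 40887.0 - 11682.0*I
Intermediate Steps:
G(t) = -7 + √(t + √(t + (6 + t)²))
(-99*59)*G(-4) = (-99*59)*(-7 + √(-4 + √(-4 + (6 - 4)²))) = -5841*(-7 + √(-4 + √(-4 + 2²))) = -5841*(-7 + √(-4 + √(-4 + 4))) = -5841*(-7 + √(-4 + √0)) = -5841*(-7 + √(-4 + 0)) = -5841*(-7 + √(-4)) = -5841*(-7 + 2*I) = 40887 - 11682*I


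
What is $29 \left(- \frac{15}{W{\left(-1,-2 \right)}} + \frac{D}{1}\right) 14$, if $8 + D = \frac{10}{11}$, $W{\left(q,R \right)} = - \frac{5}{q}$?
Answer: $- \frac{45066}{11} \approx -4096.9$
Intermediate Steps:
$D = - \frac{78}{11}$ ($D = -8 + \frac{10}{11} = - \frac{78}{11} \approx -7.0909$)
$29 \left(- \frac{15}{W{\left(-1,-2 \right)}} + \frac{D}{1}\right) 14 = 29 \left(- \frac{15}{\left(-5\right) \frac{1}{-1}} - \frac{78}{11 \cdot 1}\right) 14 = 29 \left(- \frac{15}{\left(-5\right) \left(-1\right)} - \frac{78}{11}\right) 14 = 29 \left(- \frac{15}{5} - \frac{78}{11}\right) 14 = 29 \left(\left(-15\right) \frac{1}{5} - \frac{78}{11}\right) 14 = 29 \left(-3 - \frac{78}{11}\right) 14 = 29 \left(- \frac{111}{11}\right) 14 = \left(- \frac{3219}{11}\right) 14 = - \frac{45066}{11}$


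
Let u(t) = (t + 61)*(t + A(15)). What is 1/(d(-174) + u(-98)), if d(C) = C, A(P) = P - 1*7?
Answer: 1/3156 ≈ 0.00031686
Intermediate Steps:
A(P) = -7 + P (A(P) = P - 7 = -7 + P)
u(t) = (8 + t)*(61 + t) (u(t) = (t + 61)*(t + (-7 + 15)) = (61 + t)*(t + 8) = (61 + t)*(8 + t) = (8 + t)*(61 + t))
1/(d(-174) + u(-98)) = 1/(-174 + (488 + (-98)**2 + 69*(-98))) = 1/(-174 + (488 + 9604 - 6762)) = 1/(-174 + 3330) = 1/3156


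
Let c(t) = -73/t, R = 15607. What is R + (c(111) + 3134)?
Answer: 2080178/111 ≈ 18740.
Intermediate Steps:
R + (c(111) + 3134) = 15607 + (-73/111 + 3134) = 15607 + 347801/111 = 2080178/111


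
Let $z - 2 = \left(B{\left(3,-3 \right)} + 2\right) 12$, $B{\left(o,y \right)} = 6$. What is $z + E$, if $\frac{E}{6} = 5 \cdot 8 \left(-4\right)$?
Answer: $-862$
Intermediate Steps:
$z = 98$ ($z = 2 + \left(6 + 2\right) 12 = 2 + 8 \cdot 12 = 2 + 96 = 98$)
$E = -960$ ($E = 6 \cdot 5 \cdot 8 \left(-4\right) = 6 \cdot 40 \left(-4\right) = 6 \left(-160\right) = -960$)
$z + E = 98 - 960 = -862$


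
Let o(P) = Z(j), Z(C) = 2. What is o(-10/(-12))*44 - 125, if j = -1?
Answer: -37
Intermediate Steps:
o(P) = 2
o(-10/(-12))*44 - 125 = 2*44 - 125 = 88 - 125 = -37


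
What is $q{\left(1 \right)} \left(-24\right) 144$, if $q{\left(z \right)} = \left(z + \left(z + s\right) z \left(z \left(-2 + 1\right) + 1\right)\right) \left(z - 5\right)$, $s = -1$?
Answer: $13824$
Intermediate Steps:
$q{\left(z \right)} = \left(-5 + z\right) \left(z + z \left(1 - z\right) \left(-1 + z\right)\right)$ ($q{\left(z \right)} = \left(z + \left(z - 1\right) z \left(z \left(-2 + 1\right) + 1\right)\right) \left(z - 5\right) = \left(z + \left(-1 + z\right) z \left(z \left(-1\right) + 1\right)\right) \left(-5 + z\right) = \left(z + \left(-1 + z\right) z \left(- z + 1\right)\right) \left(-5 + z\right) = \left(z + \left(-1 + z\right) z \left(1 - z\right)\right) \left(-5 + z\right) = \left(z + z \left(1 - z\right) \left(-1 + z\right)\right) \left(-5 + z\right) = \left(-5 + z\right) \left(z + z \left(1 - z\right) \left(-1 + z\right)\right)$)
$q{\left(1 \right)} \left(-24\right) 144 = 1^{2} \left(-10 - 1^{2} + 7 \cdot 1\right) \left(-24\right) 144 = 1 \left(-10 - 1 + 7\right) \left(-24\right) 144 = 1 \left(-4\right) \left(-24\right) 144 = \left(-4\right) \left(-24\right) 144 = 96 \cdot 144 = 13824$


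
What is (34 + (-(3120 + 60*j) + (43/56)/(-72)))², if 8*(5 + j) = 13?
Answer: 135171200479225/16257024 ≈ 8.3146e+6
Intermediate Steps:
j = -27/8 (j = -5 + (⅛)*13 = -5 + 13/8 = -27/8 ≈ -3.3750)
(34 + (-(3120 + 60*j) + (43/56)/(-72)))² = (34 + (-60/(1/(52 - 27/8)) + (43/56)/(-72)))² = (34 + (-60/(1/(389/8)) + (43*(1/56))*(-1/72)))² = (34 + (-60/8/389 + (43/56)*(-1/72)))² = (34 + (-60*389/8 - 43/4032))² = (34 + (-5835/2 - 43/4032))² = (34 - 11763403/4032)² = (-11626315/4032)² = 135171200479225/16257024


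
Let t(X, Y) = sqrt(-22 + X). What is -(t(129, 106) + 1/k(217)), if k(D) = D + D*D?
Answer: -1/47306 - sqrt(107) ≈ -10.344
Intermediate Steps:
k(D) = D + D**2
-(t(129, 106) + 1/k(217)) = -(sqrt(-22 + 129) + 1/(217*(1 + 217))) = -(sqrt(107) + 1/(217*218)) = -(sqrt(107) + 1/47306) = -(1/47306 + sqrt(107)) = -1/47306 - sqrt(107)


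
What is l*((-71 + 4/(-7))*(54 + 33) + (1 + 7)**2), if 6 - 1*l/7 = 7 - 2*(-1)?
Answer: 129417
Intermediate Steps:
l = -21 (l = 42 - 7*(7 - 2*(-1)) = 42 - 7*(7 + 2) = 42 - 7*9 = 42 - 63 = -21)
l*((-71 + 4/(-7))*(54 + 33) + (1 + 7)**2) = -21*((-71 + 4/(-7))*(54 + 33) + (1 + 7)**2) = -21*((-71 + 4*(-1/7))*87 + 8**2) = -21*((-71 - 4/7)*87 + 64) = -21*(-501/7*87 + 64) = -21*(-43587/7 + 64) = -21*(-43139/7) = 129417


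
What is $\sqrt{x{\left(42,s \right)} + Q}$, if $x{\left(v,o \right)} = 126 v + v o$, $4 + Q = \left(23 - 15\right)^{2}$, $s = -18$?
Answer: $2 \sqrt{1149} \approx 67.794$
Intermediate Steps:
$Q = 60$ ($Q = -4 + \left(23 - 15\right)^{2} = -4 + 8^{2} = -4 + 64 = 60$)
$x{\left(v,o \right)} = 126 v + o v$
$\sqrt{x{\left(42,s \right)} + Q} = \sqrt{42 \left(126 - 18\right) + 60} = \sqrt{42 \cdot 108 + 60} = \sqrt{4536 + 60} = \sqrt{4596} = 2 \sqrt{1149}$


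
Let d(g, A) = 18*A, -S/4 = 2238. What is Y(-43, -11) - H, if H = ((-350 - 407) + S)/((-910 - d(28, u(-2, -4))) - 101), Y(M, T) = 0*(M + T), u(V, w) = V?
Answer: -9709/975 ≈ -9.9579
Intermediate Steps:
S = -8952 (S = -4*2238 = -8952)
Y(M, T) = 0
H = 9709/975 (H = ((-350 - 407) - 8952)/((-910 - 18*(-2)) - 101) = (-757 - 8952)/((-910 - 1*(-36)) - 101) = -9709/((-910 + 36) - 101) = -9709/(-874 - 101) = -9709/(-975) = -9709*(-1/975) = 9709/975 ≈ 9.9579)
Y(-43, -11) - H = 0 - 1*9709/975 = 0 - 9709/975 = -9709/975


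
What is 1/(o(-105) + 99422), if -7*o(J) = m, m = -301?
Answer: 1/99465 ≈ 1.0054e-5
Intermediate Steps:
o(J) = 43 (o(J) = -⅐*(-301) = 43)
1/(o(-105) + 99422) = 1/(43 + 99422) = 1/99465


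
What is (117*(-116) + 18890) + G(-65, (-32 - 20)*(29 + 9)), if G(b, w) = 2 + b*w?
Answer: 133760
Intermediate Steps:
(117*(-116) + 18890) + G(-65, (-32 - 20)*(29 + 9)) = (117*(-116) + 18890) + (2 - 65*(-32 - 20)*(29 + 9)) = (-13572 + 18890) + (2 - (-3380)*38) = 5318 + (2 - 65*(-1976)) = 5318 + (2 + 128440) = 5318 + 128442 = 133760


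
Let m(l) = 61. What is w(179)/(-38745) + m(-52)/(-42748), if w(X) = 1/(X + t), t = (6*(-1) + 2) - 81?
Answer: -111103289/77844749220 ≈ -0.0014272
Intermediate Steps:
t = -85 (t = (-6 + 2) - 81 = -4 - 81 = -85)
w(X) = 1/(-85 + X) (w(X) = 1/(X - 85) = 1/(-85 + X))
w(179)/(-38745) + m(-52)/(-42748) = 1/((-85 + 179)*(-38745)) + 61/(-42748) = -1/38745/94 + 61*(-1/42748) = (1/94)*(-1/38745) - 61/42748 = -1/3642030 - 61/42748 = -111103289/77844749220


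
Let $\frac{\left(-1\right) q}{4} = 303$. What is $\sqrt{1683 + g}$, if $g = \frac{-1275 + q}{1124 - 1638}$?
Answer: $\frac{\sqrt{445920186}}{514} \approx 41.083$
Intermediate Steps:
$q = -1212$ ($q = \left(-4\right) 303 = -1212$)
$g = \frac{2487}{514}$ ($g = \frac{-1275 - 1212}{1124 - 1638} = - \frac{2487}{-514} = \left(-2487\right) \left(- \frac{1}{514}\right) = \frac{2487}{514} \approx 4.8385$)
$\sqrt{1683 + g} = \sqrt{1683 + \frac{2487}{514}} = \sqrt{\frac{867549}{514}} = \frac{\sqrt{445920186}}{514}$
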